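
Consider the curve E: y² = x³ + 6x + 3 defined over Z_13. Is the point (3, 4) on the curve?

y² = 4² ≡ 3; x³ + 6x + 3 = 48 ≡ 9 (mod 13). 3 ≠ 9.

no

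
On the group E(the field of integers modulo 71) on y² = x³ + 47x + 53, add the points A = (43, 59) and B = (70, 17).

(43, 59) + (70, 17). λ = (17 - 59)/(70 - 43) ≡ 29/27 mod 71. 27⁻¹ ≡ 50 (mod 71), so λ ≡ 30.
  x = λ² - 43 - 70 = 900 - 113 ≡ 6; y = λ·(43 - 6) - 59 ≡ 57. → (6, 57)

(6, 57)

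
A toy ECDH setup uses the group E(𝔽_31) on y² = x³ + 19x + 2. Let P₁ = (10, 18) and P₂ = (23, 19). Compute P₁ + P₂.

(10, 18) + (23, 19). λ = (19 - 18)/(23 - 10) ≡ 1/13 mod 31. 13⁻¹ ≡ 12 (mod 31), so λ ≡ 12.
  x = λ² - 10 - 23 = 144 - 33 ≡ 18; y = λ·(10 - 18) - 18 ≡ 10. → (18, 10)

(18, 10)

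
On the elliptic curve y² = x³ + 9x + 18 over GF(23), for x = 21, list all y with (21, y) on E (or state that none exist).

none

x³ + 9x + 18 = 9468 ≡ 15 (mod 23).
15 is a non-residue mod 23; no y exists.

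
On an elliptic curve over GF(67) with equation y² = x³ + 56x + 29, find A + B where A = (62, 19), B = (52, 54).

(49, 36)

(62, 19) + (52, 54). λ = (54 - 19)/(52 - 62) ≡ 35/57 mod 67. 57⁻¹ ≡ 20 (mod 67) since 57·20 = 1140 ≡ 1, so λ ≡ 30.
  x = λ² - 62 - 52 = 900 - 114 ≡ 49; y = λ·(62 - 49) - 19 ≡ 36. → (49, 36)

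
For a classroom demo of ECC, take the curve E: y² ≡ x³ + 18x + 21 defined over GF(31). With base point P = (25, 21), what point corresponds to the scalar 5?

(27, 28)

Repeated addition: build up to 5P.
2P: tangent at (25, 21): λ = (3·25² + 18)/(2·21) ≡ 2/11. 11⁻¹ ≡ 17 (mod 31) since 11·17 = 187 ≡ 1, so λ ≡ 2·17 ≡ 3.
  x = λ² - 25 - 25 = 9 - 50 ≡ 21; y = λ·(25 - 21) - 21 ≡ 22. → (21, 22)
3P: (21, 22) + (25, 21). λ = (21 - 22)/(25 - 21) ≡ 30/4 mod 31. 4⁻¹ ≡ 8 (mod 31) since 4·8 = 32 ≡ 1, so λ ≡ 23.
  x = λ² - 21 - 25 = 529 - 46 ≡ 18; y = λ·(21 - 18) - 22 ≡ 16. → (18, 16)
4P: (18, 16) + (25, 21). λ = (21 - 16)/(25 - 18) ≡ 5/7 mod 31. 7⁻¹ ≡ 9 (mod 31), so λ ≡ 14.
  x = λ² - 18 - 25 = 196 - 43 ≡ 29; y = λ·(18 - 29) - 16 ≡ 16. → (29, 16)
5P: (29, 16) + (25, 21). λ = (21 - 16)/(25 - 29) ≡ 5/27 mod 31. 27⁻¹ ≡ 23 (mod 31), so λ ≡ 22.
  x = λ² - 29 - 25 = 484 - 54 ≡ 27; y = λ·(29 - 27) - 16 ≡ 28. → (27, 28)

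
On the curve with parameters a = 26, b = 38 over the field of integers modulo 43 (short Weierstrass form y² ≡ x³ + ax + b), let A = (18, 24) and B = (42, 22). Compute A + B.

(6, 18)

(18, 24) + (42, 22). λ = (22 - 24)/(42 - 18) ≡ 41/24 mod 43. 24⁻¹ ≡ 9 (mod 43), so λ ≡ 25.
  x = λ² - 18 - 42 = 625 - 60 ≡ 6; y = λ·(18 - 6) - 24 ≡ 18. → (6, 18)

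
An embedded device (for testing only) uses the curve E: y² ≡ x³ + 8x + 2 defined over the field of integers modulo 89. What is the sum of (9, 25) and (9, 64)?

O

The two points share x = 9 and their y-coordinates satisfy 25 + 64 ≡ 0 (mod 89), so they are inverses. Their sum is 𝒪.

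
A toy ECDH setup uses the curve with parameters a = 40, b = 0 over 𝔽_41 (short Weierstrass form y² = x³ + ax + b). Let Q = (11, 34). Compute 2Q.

tangent at (11, 34): λ = (3·11² + 40)/(2·34) ≡ 34/27. 27⁻¹ ≡ 38 (mod 41) since 27·38 = 1026 ≡ 1, so λ ≡ 34·38 ≡ 21.
  x = λ² - 11 - 11 = 441 - 22 ≡ 9; y = λ·(11 - 9) - 34 ≡ 8. → (9, 8)

(9, 8)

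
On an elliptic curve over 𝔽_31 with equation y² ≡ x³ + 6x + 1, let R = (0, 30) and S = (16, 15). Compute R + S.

(0, 30) + (16, 15). λ = (15 - 30)/(16 - 0) ≡ 16/16 mod 31. 16⁻¹ ≡ 2 (mod 31) since 16·2 = 32 ≡ 1, so λ ≡ 1.
  x = λ² - 0 - 16 = 1 - 16 ≡ 16; y = λ·(0 - 16) - 30 ≡ 16. → (16, 16)

(16, 16)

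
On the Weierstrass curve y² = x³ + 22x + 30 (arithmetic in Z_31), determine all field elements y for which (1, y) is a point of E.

x³ + 22x + 30 = 53 ≡ 22 (mod 31).
22 is a non-residue mod 31; no y exists.

none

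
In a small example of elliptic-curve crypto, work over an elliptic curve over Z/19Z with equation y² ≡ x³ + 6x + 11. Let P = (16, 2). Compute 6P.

Double-and-add on 6 = (110)₂. Start with P = (16, 2) for the leading 1-bit.
double: tangent at (16, 2): λ = (3·16² + 6)/(2·2) ≡ 14/4. 4⁻¹ ≡ 5 (mod 19), so λ ≡ 14·5 ≡ 13.
  x = λ² - 16 - 16 = 169 - 32 ≡ 4; y = λ·(16 - 4) - 2 ≡ 2. → (4, 2)
add P: (4, 2) + (16, 2). λ = (2 - 2)/(16 - 4) ≡ 0/12 mod 19. 12⁻¹ ≡ 8 (mod 19) since 12·8 = 96 ≡ 1, so λ ≡ 0.
  x = λ² - 4 - 16 = 0 - 20 ≡ 18; y = λ·(4 - 18) - 2 ≡ 17. → (18, 17)
double: tangent at (18, 17): λ = (3·18² + 6)/(2·17) ≡ 9/15. 15⁻¹ ≡ 14 (mod 19), so λ ≡ 9·14 ≡ 12.
  x = λ² - 18 - 18 = 144 - 36 ≡ 13; y = λ·(18 - 13) - 17 ≡ 5. → (13, 5)

(13, 5)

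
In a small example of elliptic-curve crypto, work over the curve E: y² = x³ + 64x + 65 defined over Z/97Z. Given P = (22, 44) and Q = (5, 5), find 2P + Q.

(85, 73)

First 2P:
Repeated addition: build up to 2P.
2P: tangent at (22, 44): λ = (3·22² + 64)/(2·44) ≡ 61/88. 88⁻¹ ≡ 43 (mod 97) since 88·43 = 3784 ≡ 1, so λ ≡ 61·43 ≡ 4.
  x = λ² - 22 - 22 = 16 - 44 ≡ 69; y = λ·(22 - 69) - 44 ≡ 59. → (69, 59)
2P = (69, 59).
Finally 2P + Q:
(69, 59) + (5, 5). λ = (5 - 59)/(5 - 69) ≡ 43/33 mod 97. 33⁻¹ ≡ 50 (mod 97) since 33·50 = 1650 ≡ 1, so λ ≡ 16.
  x = λ² - 69 - 5 = 256 - 74 ≡ 85; y = λ·(69 - 85) - 59 ≡ 73. → (85, 73)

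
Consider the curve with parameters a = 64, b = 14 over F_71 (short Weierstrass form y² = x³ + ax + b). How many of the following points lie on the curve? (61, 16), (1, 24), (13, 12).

(61, 16): 16² ≡ 43, rhs ≡ 7 → off.
(1, 24): 24² ≡ 8, rhs ≡ 8 → on.
(13, 12): 12² ≡ 2, rhs ≡ 61 → off.

1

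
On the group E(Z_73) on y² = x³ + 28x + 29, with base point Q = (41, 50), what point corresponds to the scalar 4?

Repeated addition: build up to 4Q.
2Q: tangent at (41, 50): λ = (3·41² + 28)/(2·50) ≡ 34/27. 27⁻¹ ≡ 46 (mod 73), so λ ≡ 34·46 ≡ 31.
  x = λ² - 41 - 41 = 961 - 82 ≡ 3; y = λ·(41 - 3) - 50 ≡ 33. → (3, 33)
3Q: (3, 33) + (41, 50). λ = (50 - 33)/(41 - 3) ≡ 17/38 mod 73. 38⁻¹ ≡ 25 (mod 73), so λ ≡ 60.
  x = λ² - 3 - 41 = 3600 - 44 ≡ 52; y = λ·(3 - 52) - 33 ≡ 20. → (52, 20)
4Q: (52, 20) + (41, 50). λ = (50 - 20)/(41 - 52) ≡ 30/62 mod 73. 62⁻¹ ≡ 53 (mod 73), so λ ≡ 57.
  x = λ² - 52 - 41 = 3249 - 93 ≡ 17; y = λ·(52 - 17) - 20 ≡ 4. → (17, 4)

(17, 4)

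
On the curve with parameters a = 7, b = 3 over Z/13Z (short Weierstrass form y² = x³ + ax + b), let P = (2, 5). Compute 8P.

Double-and-add on 8 = (1000)₂. Start with P = (2, 5) for the leading 1-bit.
double: tangent at (2, 5): λ = (3·2² + 7)/(2·5) ≡ 6/10. 10⁻¹ ≡ 4 (mod 13), so λ ≡ 6·4 ≡ 11.
  x = λ² - 2 - 2 = 121 - 4 ≡ 0; y = λ·(2 - 0) - 5 ≡ 4. → (0, 4)
double: tangent at (0, 4): λ = (3·0² + 7)/(2·4) ≡ 7/8. 8⁻¹ ≡ 5 (mod 13) since 8·5 = 40 ≡ 1, so λ ≡ 7·5 ≡ 9.
  x = λ² - 0 - 0 = 81 - 0 ≡ 3; y = λ·(0 - 3) - 4 ≡ 8. → (3, 8)
double: tangent at (3, 8): λ = (3·3² + 7)/(2·8) ≡ 8/3. 3⁻¹ ≡ 9 (mod 13), so λ ≡ 8·9 ≡ 7.
  x = λ² - 3 - 3 = 49 - 6 ≡ 4; y = λ·(3 - 4) - 8 ≡ 11. → (4, 11)

(4, 11)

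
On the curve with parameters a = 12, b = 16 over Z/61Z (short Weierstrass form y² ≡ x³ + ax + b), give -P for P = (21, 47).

-(21, 47) = (21, -47 mod 61) = (21, 14).

(21, 14)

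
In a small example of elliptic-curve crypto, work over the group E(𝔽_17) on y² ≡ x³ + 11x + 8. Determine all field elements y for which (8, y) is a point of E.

x³ + 11x + 8 = 608 ≡ 13 (mod 17).
Square roots of 13 mod 17: 8 and 9 (since 8² = 64 ≡ 13).

8, 9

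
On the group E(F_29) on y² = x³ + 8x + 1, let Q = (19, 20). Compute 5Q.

(11, 12)

Repeated addition: build up to 5Q.
2Q: tangent at (19, 20): λ = (3·19² + 8)/(2·20) ≡ 18/11. 11⁻¹ ≡ 8 (mod 29), so λ ≡ 18·8 ≡ 28.
  x = λ² - 19 - 19 = 784 - 38 ≡ 21; y = λ·(19 - 21) - 20 ≡ 11. → (21, 11)
3Q: (21, 11) + (19, 20). λ = (20 - 11)/(19 - 21) ≡ 9/27 mod 29. 27⁻¹ ≡ 14 (mod 29), so λ ≡ 10.
  x = λ² - 21 - 19 = 100 - 40 ≡ 2; y = λ·(21 - 2) - 11 ≡ 5. → (2, 5)
4Q: (2, 5) + (19, 20). λ = (20 - 5)/(19 - 2) ≡ 15/17 mod 29. 17⁻¹ ≡ 12 (mod 29) since 17·12 = 204 ≡ 1, so λ ≡ 6.
  x = λ² - 2 - 19 = 36 - 21 ≡ 15; y = λ·(2 - 15) - 5 ≡ 4. → (15, 4)
5Q: (15, 4) + (19, 20). λ = (20 - 4)/(19 - 15) ≡ 16/4 mod 29. 4⁻¹ ≡ 22 (mod 29), so λ ≡ 4.
  x = λ² - 15 - 19 = 16 - 34 ≡ 11; y = λ·(15 - 11) - 4 ≡ 12. → (11, 12)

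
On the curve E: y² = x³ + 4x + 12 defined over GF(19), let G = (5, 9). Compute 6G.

O

Repeated addition: build up to 6G.
2G: tangent at (5, 9): λ = (3·5² + 4)/(2·9) ≡ 3/18. 18⁻¹ ≡ 18 (mod 19) since 18·18 = 324 ≡ 1, so λ ≡ 3·18 ≡ 16.
  x = λ² - 5 - 5 = 256 - 10 ≡ 18; y = λ·(5 - 18) - 9 ≡ 11. → (18, 11)
3G: (18, 11) + (5, 9). λ = (9 - 11)/(5 - 18) ≡ 17/6 mod 19. 6⁻¹ ≡ 16 (mod 19) since 6·16 = 96 ≡ 1, so λ ≡ 6.
  x = λ² - 18 - 5 = 36 - 23 ≡ 13; y = λ·(18 - 13) - 11 ≡ 0. → (13, 0)
4G: (13, 0) + (5, 9). λ = (9 - 0)/(5 - 13) ≡ 9/11 mod 19. 11⁻¹ ≡ 7 (mod 19) since 11·7 = 77 ≡ 1, so λ ≡ 6.
  x = λ² - 13 - 5 = 36 - 18 ≡ 18; y = λ·(13 - 18) - 0 ≡ 8. → (18, 8)
5G: (18, 8) + (5, 9). λ = (9 - 8)/(5 - 18) ≡ 1/6 mod 19. 6⁻¹ ≡ 16 (mod 19) since 6·16 = 96 ≡ 1, so λ ≡ 16.
  x = λ² - 18 - 5 = 256 - 23 ≡ 5; y = λ·(18 - 5) - 8 ≡ 10. → (5, 10)
6G: (5, 10) + (5, 9): same x and y₁ ≡ -y₂, so the sum is 𝒪.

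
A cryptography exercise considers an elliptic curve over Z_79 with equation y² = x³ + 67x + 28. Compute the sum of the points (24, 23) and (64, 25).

(24, 23) + (64, 25). λ = (25 - 23)/(64 - 24) ≡ 2/40 mod 79. 40⁻¹ ≡ 2 (mod 79), so λ ≡ 4.
  x = λ² - 24 - 64 = 16 - 88 ≡ 7; y = λ·(24 - 7) - 23 ≡ 45. → (7, 45)

(7, 45)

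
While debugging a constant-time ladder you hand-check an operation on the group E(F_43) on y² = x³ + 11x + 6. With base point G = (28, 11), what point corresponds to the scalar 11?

Repeated addition: build up to 11G.
2G: tangent at (28, 11): λ = (3·28² + 11)/(2·11) ≡ 41/22. 22⁻¹ ≡ 2 (mod 43) since 22·2 = 44 ≡ 1, so λ ≡ 41·2 ≡ 39.
  x = λ² - 28 - 28 = 1521 - 56 ≡ 3; y = λ·(28 - 3) - 11 ≡ 18. → (3, 18)
3G: (3, 18) + (28, 11). λ = (11 - 18)/(28 - 3) ≡ 36/25 mod 43. 25⁻¹ ≡ 31 (mod 43) since 25·31 = 775 ≡ 1, so λ ≡ 41.
  x = λ² - 3 - 28 = 1681 - 31 ≡ 16; y = λ·(3 - 16) - 18 ≡ 8. → (16, 8)
4G: (16, 8) + (28, 11). λ = (11 - 8)/(28 - 16) ≡ 3/12 mod 43. 12⁻¹ ≡ 18 (mod 43) since 12·18 = 216 ≡ 1, so λ ≡ 11.
  x = λ² - 16 - 28 = 121 - 44 ≡ 34; y = λ·(16 - 34) - 8 ≡ 9. → (34, 9)
5G: (34, 9) + (28, 11). λ = (11 - 9)/(28 - 34) ≡ 2/37 mod 43. 37⁻¹ ≡ 7 (mod 43) since 37·7 = 259 ≡ 1, so λ ≡ 14.
  x = λ² - 34 - 28 = 196 - 62 ≡ 5; y = λ·(34 - 5) - 9 ≡ 10. → (5, 10)
6G: (5, 10) + (28, 11). λ = (11 - 10)/(28 - 5) ≡ 1/23 mod 43. 23⁻¹ ≡ 15 (mod 43), so λ ≡ 15.
  x = λ² - 5 - 28 = 225 - 33 ≡ 20; y = λ·(5 - 20) - 10 ≡ 23. → (20, 23)
7G: (20, 23) + (28, 11). λ = (11 - 23)/(28 - 20) ≡ 31/8 mod 43. 8⁻¹ ≡ 27 (mod 43), so λ ≡ 20.
  x = λ² - 20 - 28 = 400 - 48 ≡ 8; y = λ·(20 - 8) - 23 ≡ 2. → (8, 2)
8G: (8, 2) + (28, 11). λ = (11 - 2)/(28 - 8) ≡ 9/20 mod 43. 20⁻¹ ≡ 28 (mod 43), so λ ≡ 37.
  x = λ² - 8 - 28 = 1369 - 36 ≡ 0; y = λ·(8 - 0) - 2 ≡ 36. → (0, 36)
9G: (0, 36) + (28, 11). λ = (11 - 36)/(28 - 0) ≡ 18/28 mod 43. 28⁻¹ ≡ 20 (mod 43) since 28·20 = 560 ≡ 1, so λ ≡ 16.
  x = λ² - 0 - 28 = 256 - 28 ≡ 13; y = λ·(0 - 13) - 36 ≡ 14. → (13, 14)
10G: (13, 14) + (28, 11). λ = (11 - 14)/(28 - 13) ≡ 40/15 mod 43. 15⁻¹ ≡ 23 (mod 43), so λ ≡ 17.
  x = λ² - 13 - 28 = 289 - 41 ≡ 33; y = λ·(13 - 33) - 14 ≡ 33. → (33, 33)
11G: (33, 33) + (28, 11). λ = (11 - 33)/(28 - 33) ≡ 21/38 mod 43. 38⁻¹ ≡ 17 (mod 43) since 38·17 = 646 ≡ 1, so λ ≡ 13.
  x = λ² - 33 - 28 = 169 - 61 ≡ 22; y = λ·(33 - 22) - 33 ≡ 24. → (22, 24)

(22, 24)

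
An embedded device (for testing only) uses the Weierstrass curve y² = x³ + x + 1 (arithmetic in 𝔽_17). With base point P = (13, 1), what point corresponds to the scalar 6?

(10, 5)

Double-and-add on 6 = (110)₂. Start with P = (13, 1) for the leading 1-bit.
double: tangent at (13, 1): λ = (3·13² + 1)/(2·1) ≡ 15/2. 2⁻¹ ≡ 9 (mod 17), so λ ≡ 15·9 ≡ 16.
  x = λ² - 13 - 13 = 256 - 26 ≡ 9; y = λ·(13 - 9) - 1 ≡ 12. → (9, 12)
add P: (9, 12) + (13, 1). λ = (1 - 12)/(13 - 9) ≡ 6/4 mod 17. 4⁻¹ ≡ 13 (mod 17) since 4·13 = 52 ≡ 1, so λ ≡ 10.
  x = λ² - 9 - 13 = 100 - 22 ≡ 10; y = λ·(9 - 10) - 12 ≡ 12. → (10, 12)
double: tangent at (10, 12): λ = (3·10² + 1)/(2·12) ≡ 12/7. 7⁻¹ ≡ 5 (mod 17), so λ ≡ 12·5 ≡ 9.
  x = λ² - 10 - 10 = 81 - 20 ≡ 10; y = λ·(10 - 10) - 12 ≡ 5. → (10, 5)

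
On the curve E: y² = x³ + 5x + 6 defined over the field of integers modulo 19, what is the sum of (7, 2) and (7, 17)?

The two points share x = 7 and their y-coordinates satisfy 2 + 17 ≡ 0 (mod 19), so they are inverses. Their sum is 𝒪.

O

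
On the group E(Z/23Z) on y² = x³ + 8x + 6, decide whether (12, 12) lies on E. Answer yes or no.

y² = 12² ≡ 6; x³ + 8x + 6 = 1830 ≡ 13 (mod 23). 6 ≠ 13.

no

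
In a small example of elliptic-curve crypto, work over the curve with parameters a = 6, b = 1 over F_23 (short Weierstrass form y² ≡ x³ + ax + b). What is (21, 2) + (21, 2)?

(7, 15)

tangent at (21, 2): λ = (3·21² + 6)/(2·2) ≡ 18/4. 4⁻¹ ≡ 6 (mod 23), so λ ≡ 18·6 ≡ 16.
  x = λ² - 21 - 21 = 256 - 42 ≡ 7; y = λ·(21 - 7) - 2 ≡ 15. → (7, 15)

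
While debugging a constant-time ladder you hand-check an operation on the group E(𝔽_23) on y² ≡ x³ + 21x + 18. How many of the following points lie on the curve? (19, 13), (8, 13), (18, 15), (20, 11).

3

(19, 13): 13² ≡ 8, rhs ≡ 8 → on.
(8, 13): 13² ≡ 8, rhs ≡ 8 → on.
(18, 15): 15² ≡ 18, rhs ≡ 18 → on.
(20, 11): 11² ≡ 6, rhs ≡ 20 → off.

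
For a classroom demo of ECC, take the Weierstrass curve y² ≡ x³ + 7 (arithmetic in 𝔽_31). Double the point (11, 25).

tangent at (11, 25): λ = (3·11² + 0)/(2·25) ≡ 22/19. 19⁻¹ ≡ 18 (mod 31), so λ ≡ 22·18 ≡ 24.
  x = λ² - 11 - 11 = 576 - 22 ≡ 27; y = λ·(11 - 27) - 25 ≡ 25. → (27, 25)

(27, 25)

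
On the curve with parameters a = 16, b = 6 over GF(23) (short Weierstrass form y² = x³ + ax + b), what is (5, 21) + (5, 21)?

(3, 14)

tangent at (5, 21): λ = (3·5² + 16)/(2·21) ≡ 22/19. 19⁻¹ ≡ 17 (mod 23) since 19·17 = 323 ≡ 1, so λ ≡ 22·17 ≡ 6.
  x = λ² - 5 - 5 = 36 - 10 ≡ 3; y = λ·(5 - 3) - 21 ≡ 14. → (3, 14)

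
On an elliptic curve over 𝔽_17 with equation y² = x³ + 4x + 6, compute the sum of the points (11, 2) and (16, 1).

(5, 7)

(11, 2) + (16, 1). λ = (1 - 2)/(16 - 11) ≡ 16/5 mod 17. 5⁻¹ ≡ 7 (mod 17), so λ ≡ 10.
  x = λ² - 11 - 16 = 100 - 27 ≡ 5; y = λ·(11 - 5) - 2 ≡ 7. → (5, 7)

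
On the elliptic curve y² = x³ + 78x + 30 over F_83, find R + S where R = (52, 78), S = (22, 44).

(35, 63)

(52, 78) + (22, 44). λ = (44 - 78)/(22 - 52) ≡ 49/53 mod 83. 53⁻¹ ≡ 47 (mod 83) since 53·47 = 2491 ≡ 1, so λ ≡ 62.
  x = λ² - 52 - 22 = 3844 - 74 ≡ 35; y = λ·(52 - 35) - 78 ≡ 63. → (35, 63)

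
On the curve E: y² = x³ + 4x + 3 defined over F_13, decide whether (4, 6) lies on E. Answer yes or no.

no

y² = 6² ≡ 10; x³ + 4x + 3 = 83 ≡ 5 (mod 13). 10 ≠ 5.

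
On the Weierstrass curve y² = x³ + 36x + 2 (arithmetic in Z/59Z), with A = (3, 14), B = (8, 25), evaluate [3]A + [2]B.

(47, 5)

First 3A:
Repeated addition: build up to 3A.
2A: tangent at (3, 14): λ = (3·3² + 36)/(2·14) ≡ 4/28. 28⁻¹ ≡ 19 (mod 59), so λ ≡ 4·19 ≡ 17.
  x = λ² - 3 - 3 = 289 - 6 ≡ 47; y = λ·(3 - 47) - 14 ≡ 5. → (47, 5)
3A: (47, 5) + (3, 14). λ = (14 - 5)/(3 - 47) ≡ 9/15 mod 59. 15⁻¹ ≡ 4 (mod 59), so λ ≡ 36.
  x = λ² - 47 - 3 = 1296 - 50 ≡ 7; y = λ·(47 - 7) - 5 ≡ 19. → (7, 19)
3A = (7, 19).
Next 2B:
Repeated addition: build up to 2B.
2B: tangent at (8, 25): λ = (3·8² + 36)/(2·25) ≡ 51/50. 50⁻¹ ≡ 13 (mod 59), so λ ≡ 51·13 ≡ 14.
  x = λ² - 8 - 8 = 196 - 16 ≡ 3; y = λ·(8 - 3) - 25 ≡ 45. → (3, 45)
2B = (3, 45).
Finally 3A + 2B:
(7, 19) + (3, 45). λ = (45 - 19)/(3 - 7) ≡ 26/55 mod 59. 55⁻¹ ≡ 44 (mod 59) since 55·44 = 2420 ≡ 1, so λ ≡ 23.
  x = λ² - 7 - 3 = 529 - 10 ≡ 47; y = λ·(7 - 47) - 19 ≡ 5. → (47, 5)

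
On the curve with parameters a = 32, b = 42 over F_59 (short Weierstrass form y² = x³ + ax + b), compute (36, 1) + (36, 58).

O

The two points share x = 36 and their y-coordinates satisfy 1 + 58 ≡ 0 (mod 59), so they are inverses. Their sum is O.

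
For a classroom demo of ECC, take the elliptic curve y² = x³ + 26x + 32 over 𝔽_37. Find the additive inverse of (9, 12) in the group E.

(9, 25)

-(9, 12) = (9, -12 mod 37) = (9, 25).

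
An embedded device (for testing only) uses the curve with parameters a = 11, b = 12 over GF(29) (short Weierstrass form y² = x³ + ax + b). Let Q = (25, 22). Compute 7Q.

Repeated addition: build up to 7Q.
2Q: tangent at (25, 22): λ = (3·25² + 11)/(2·22) ≡ 1/15. 15⁻¹ ≡ 2 (mod 29) since 15·2 = 30 ≡ 1, so λ ≡ 1·2 ≡ 2.
  x = λ² - 25 - 25 = 4 - 50 ≡ 12; y = λ·(25 - 12) - 22 ≡ 4. → (12, 4)
3Q: (12, 4) + (25, 22). λ = (22 - 4)/(25 - 12) ≡ 18/13 mod 29. 13⁻¹ ≡ 9 (mod 29) since 13·9 = 117 ≡ 1, so λ ≡ 17.
  x = λ² - 12 - 25 = 289 - 37 ≡ 20; y = λ·(12 - 20) - 4 ≡ 5. → (20, 5)
4Q: (20, 5) + (25, 22). λ = (22 - 5)/(25 - 20) ≡ 17/5 mod 29. 5⁻¹ ≡ 6 (mod 29) since 5·6 = 30 ≡ 1, so λ ≡ 15.
  x = λ² - 20 - 25 = 225 - 45 ≡ 6; y = λ·(20 - 6) - 5 ≡ 2. → (6, 2)
5Q: (6, 2) + (25, 22). λ = (22 - 2)/(25 - 6) ≡ 20/19 mod 29. 19⁻¹ ≡ 26 (mod 29) since 19·26 = 494 ≡ 1, so λ ≡ 27.
  x = λ² - 6 - 25 = 729 - 31 ≡ 2; y = λ·(6 - 2) - 2 ≡ 19. → (2, 19)
6Q: (2, 19) + (25, 22). λ = (22 - 19)/(25 - 2) ≡ 3/23 mod 29. 23⁻¹ ≡ 24 (mod 29), so λ ≡ 14.
  x = λ² - 2 - 25 = 196 - 27 ≡ 24; y = λ·(2 - 24) - 19 ≡ 21. → (24, 21)
7Q: (24, 21) + (25, 22). λ = (22 - 21)/(25 - 24) ≡ 1/1 mod 29. 1⁻¹ ≡ 1 (mod 29) since 1·1 = 1 ≡ 1, so λ ≡ 1.
  x = λ² - 24 - 25 = 1 - 49 ≡ 10; y = λ·(24 - 10) - 21 ≡ 22. → (10, 22)

(10, 22)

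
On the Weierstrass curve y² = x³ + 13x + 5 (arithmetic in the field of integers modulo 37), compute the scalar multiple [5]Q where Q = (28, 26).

Double-and-add on 5 = (101)₂. Start with Q = (28, 26) for the leading 1-bit.
double: tangent at (28, 26): λ = (3·28² + 13)/(2·26) ≡ 34/15. 15⁻¹ ≡ 5 (mod 37) since 15·5 = 75 ≡ 1, so λ ≡ 34·5 ≡ 22.
  x = λ² - 28 - 28 = 484 - 56 ≡ 21; y = λ·(28 - 21) - 26 ≡ 17. → (21, 17)
double: tangent at (21, 17): λ = (3·21² + 13)/(2·17) ≡ 4/34. 34⁻¹ ≡ 12 (mod 37), so λ ≡ 4·12 ≡ 11.
  x = λ² - 21 - 21 = 121 - 42 ≡ 5; y = λ·(21 - 5) - 17 ≡ 11. → (5, 11)
add Q: (5, 11) + (28, 26). λ = (26 - 11)/(28 - 5) ≡ 15/23 mod 37. 23⁻¹ ≡ 29 (mod 37), so λ ≡ 28.
  x = λ² - 5 - 28 = 784 - 33 ≡ 11; y = λ·(5 - 11) - 11 ≡ 6. → (11, 6)

(11, 6)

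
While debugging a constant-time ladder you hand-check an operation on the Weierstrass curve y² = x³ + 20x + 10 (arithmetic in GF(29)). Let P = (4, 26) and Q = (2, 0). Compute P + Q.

(18, 24)

(4, 26) + (2, 0). λ = (0 - 26)/(2 - 4) ≡ 3/27 mod 29. 27⁻¹ ≡ 14 (mod 29) since 27·14 = 378 ≡ 1, so λ ≡ 13.
  x = λ² - 4 - 2 = 169 - 6 ≡ 18; y = λ·(4 - 18) - 26 ≡ 24. → (18, 24)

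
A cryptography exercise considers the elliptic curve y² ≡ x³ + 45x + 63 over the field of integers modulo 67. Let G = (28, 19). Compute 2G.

(37, 11)

tangent at (28, 19): λ = (3·28² + 45)/(2·19) ≡ 52/38. 38⁻¹ ≡ 30 (mod 67) since 38·30 = 1140 ≡ 1, so λ ≡ 52·30 ≡ 19.
  x = λ² - 28 - 28 = 361 - 56 ≡ 37; y = λ·(28 - 37) - 19 ≡ 11. → (37, 11)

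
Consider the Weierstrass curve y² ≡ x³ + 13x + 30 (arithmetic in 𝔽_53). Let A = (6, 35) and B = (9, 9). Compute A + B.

(6, 35) + (9, 9). λ = (9 - 35)/(9 - 6) ≡ 27/3 mod 53. 3⁻¹ ≡ 18 (mod 53) since 3·18 = 54 ≡ 1, so λ ≡ 9.
  x = λ² - 6 - 9 = 81 - 15 ≡ 13; y = λ·(6 - 13) - 35 ≡ 8. → (13, 8)

(13, 8)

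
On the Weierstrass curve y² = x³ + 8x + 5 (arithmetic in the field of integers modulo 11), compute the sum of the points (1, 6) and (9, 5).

(1, 6) + (9, 5). λ = (5 - 6)/(9 - 1) ≡ 10/8 mod 11. 8⁻¹ ≡ 7 (mod 11) since 8·7 = 56 ≡ 1, so λ ≡ 4.
  x = λ² - 1 - 9 = 16 - 10 ≡ 6; y = λ·(1 - 6) - 6 ≡ 7. → (6, 7)

(6, 7)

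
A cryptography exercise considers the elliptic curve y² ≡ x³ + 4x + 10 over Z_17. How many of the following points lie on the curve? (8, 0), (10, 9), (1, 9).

(8, 0): 0² ≡ 0, rhs ≡ 10 → off.
(10, 9): 9² ≡ 13, rhs ≡ 13 → on.
(1, 9): 9² ≡ 13, rhs ≡ 15 → off.

1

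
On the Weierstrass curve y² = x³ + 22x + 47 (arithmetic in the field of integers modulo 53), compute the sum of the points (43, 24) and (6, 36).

(41, 4)

(43, 24) + (6, 36). λ = (36 - 24)/(6 - 43) ≡ 12/16 mod 53. 16⁻¹ ≡ 10 (mod 53) since 16·10 = 160 ≡ 1, so λ ≡ 14.
  x = λ² - 43 - 6 = 196 - 49 ≡ 41; y = λ·(43 - 41) - 24 ≡ 4. → (41, 4)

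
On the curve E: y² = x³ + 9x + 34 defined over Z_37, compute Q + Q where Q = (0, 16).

tangent at (0, 16): λ = (3·0² + 9)/(2·16) ≡ 9/32. 32⁻¹ ≡ 22 (mod 37), so λ ≡ 9·22 ≡ 13.
  x = λ² - 0 - 0 = 169 - 0 ≡ 21; y = λ·(0 - 21) - 16 ≡ 7. → (21, 7)

(21, 7)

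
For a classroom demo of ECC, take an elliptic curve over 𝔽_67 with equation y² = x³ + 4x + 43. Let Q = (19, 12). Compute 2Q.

tangent at (19, 12): λ = (3·19² + 4)/(2·12) ≡ 15/24. 24⁻¹ ≡ 14 (mod 67) since 24·14 = 336 ≡ 1, so λ ≡ 15·14 ≡ 9.
  x = λ² - 19 - 19 = 81 - 38 ≡ 43; y = λ·(19 - 43) - 12 ≡ 40. → (43, 40)

(43, 40)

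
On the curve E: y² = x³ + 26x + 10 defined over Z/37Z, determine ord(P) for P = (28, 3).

11

2P: tangent at (28, 3): λ = (3·28² + 26)/(2·3) ≡ 10/6. 6⁻¹ ≡ 31 (mod 37), so λ ≡ 10·31 ≡ 14.
  x = λ² - 28 - 28 = 196 - 56 ≡ 29; y = λ·(28 - 29) - 3 ≡ 20. → (29, 20)
3P: (29, 20) + (28, 3). λ = (3 - 20)/(28 - 29) ≡ 20/36 mod 37. 36⁻¹ ≡ 36 (mod 37), so λ ≡ 17.
  x = λ² - 29 - 28 = 289 - 57 ≡ 10; y = λ·(29 - 10) - 20 ≡ 7. → (10, 7)
4P: (10, 7) + (28, 3). λ = (3 - 7)/(28 - 10) ≡ 33/18 mod 37. 18⁻¹ ≡ 35 (mod 37), so λ ≡ 8.
  x = λ² - 10 - 28 = 64 - 38 ≡ 26; y = λ·(10 - 26) - 7 ≡ 13. → (26, 13)
5P: (26, 13) + (28, 3). λ = (3 - 13)/(28 - 26) ≡ 27/2 mod 37. 2⁻¹ ≡ 19 (mod 37) since 2·19 = 38 ≡ 1, so λ ≡ 32.
  x = λ² - 26 - 28 = 1024 - 54 ≡ 8; y = λ·(26 - 8) - 13 ≡ 8. → (8, 8)
6P: (8, 8) + (28, 3). λ = (3 - 8)/(28 - 8) ≡ 32/20 mod 37. 20⁻¹ ≡ 13 (mod 37) since 20·13 = 260 ≡ 1, so λ ≡ 9.
  x = λ² - 8 - 28 = 81 - 36 ≡ 8; y = λ·(8 - 8) - 8 ≡ 29. → (8, 29)
7P: (8, 29) + (28, 3). λ = (3 - 29)/(28 - 8) ≡ 11/20 mod 37. 20⁻¹ ≡ 13 (mod 37), so λ ≡ 32.
  x = λ² - 8 - 28 = 1024 - 36 ≡ 26; y = λ·(8 - 26) - 29 ≡ 24. → (26, 24)
8P: (26, 24) + (28, 3). λ = (3 - 24)/(28 - 26) ≡ 16/2 mod 37. 2⁻¹ ≡ 19 (mod 37), so λ ≡ 8.
  x = λ² - 26 - 28 = 64 - 54 ≡ 10; y = λ·(26 - 10) - 24 ≡ 30. → (10, 30)
9P: (10, 30) + (28, 3). λ = (3 - 30)/(28 - 10) ≡ 10/18 mod 37. 18⁻¹ ≡ 35 (mod 37), so λ ≡ 17.
  x = λ² - 10 - 28 = 289 - 38 ≡ 29; y = λ·(10 - 29) - 30 ≡ 17. → (29, 17)
10P: (29, 17) + (28, 3). λ = (3 - 17)/(28 - 29) ≡ 23/36 mod 37. 36⁻¹ ≡ 36 (mod 37), so λ ≡ 14.
  x = λ² - 29 - 28 = 196 - 57 ≡ 28; y = λ·(29 - 28) - 17 ≡ 34. → (28, 34)
11P: (28, 34) + (28, 3): same x and y₁ ≡ -y₂, so the sum is ∞.
11P = ∞, so the order is 11.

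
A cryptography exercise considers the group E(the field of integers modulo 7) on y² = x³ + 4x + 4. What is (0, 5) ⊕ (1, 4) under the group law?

(0, 5) + (1, 4). λ = (4 - 5)/(1 - 0) ≡ 6/1 mod 7. 1⁻¹ ≡ 1 (mod 7) since 1·1 = 1 ≡ 1, so λ ≡ 6.
  x = λ² - 0 - 1 = 36 - 1 ≡ 0; y = λ·(0 - 0) - 5 ≡ 2. → (0, 2)

(0, 2)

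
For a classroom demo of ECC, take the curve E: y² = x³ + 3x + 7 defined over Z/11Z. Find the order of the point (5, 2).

2P: tangent at (5, 2): λ = (3·5² + 3)/(2·2) ≡ 1/4. 4⁻¹ ≡ 3 (mod 11) since 4·3 = 12 ≡ 1, so λ ≡ 1·3 ≡ 3.
  x = λ² - 5 - 5 = 9 - 10 ≡ 10; y = λ·(5 - 10) - 2 ≡ 5. → (10, 5)
3P: (10, 5) + (5, 2). λ = (2 - 5)/(5 - 10) ≡ 8/6 mod 11. 6⁻¹ ≡ 2 (mod 11) since 6·2 = 12 ≡ 1, so λ ≡ 5.
  x = λ² - 10 - 5 = 25 - 15 ≡ 10; y = λ·(10 - 10) - 5 ≡ 6. → (10, 6)
4P: (10, 6) + (5, 2). λ = (2 - 6)/(5 - 10) ≡ 7/6 mod 11. 6⁻¹ ≡ 2 (mod 11), so λ ≡ 3.
  x = λ² - 10 - 5 = 9 - 15 ≡ 5; y = λ·(10 - 5) - 6 ≡ 9. → (5, 9)
5P: (5, 9) + (5, 2): same x and y₁ ≡ -y₂, so the sum is ∞.
5P = ∞, so the order is 5.

5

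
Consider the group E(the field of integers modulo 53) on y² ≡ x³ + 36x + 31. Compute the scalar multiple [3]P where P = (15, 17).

(8, 6)

Repeated addition: build up to 3P.
2P: tangent at (15, 17): λ = (3·15² + 36)/(2·17) ≡ 22/34. 34⁻¹ ≡ 39 (mod 53) since 34·39 = 1326 ≡ 1, so λ ≡ 22·39 ≡ 10.
  x = λ² - 15 - 15 = 100 - 30 ≡ 17; y = λ·(15 - 17) - 17 ≡ 16. → (17, 16)
3P: (17, 16) + (15, 17). λ = (17 - 16)/(15 - 17) ≡ 1/51 mod 53. 51⁻¹ ≡ 26 (mod 53), so λ ≡ 26.
  x = λ² - 17 - 15 = 676 - 32 ≡ 8; y = λ·(17 - 8) - 16 ≡ 6. → (8, 6)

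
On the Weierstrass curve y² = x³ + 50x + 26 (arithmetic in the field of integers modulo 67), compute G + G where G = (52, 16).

tangent at (52, 16): λ = (3·52² + 50)/(2·16) ≡ 55/32. 32⁻¹ ≡ 44 (mod 67), so λ ≡ 55·44 ≡ 8.
  x = λ² - 52 - 52 = 64 - 104 ≡ 27; y = λ·(52 - 27) - 16 ≡ 50. → (27, 50)

(27, 50)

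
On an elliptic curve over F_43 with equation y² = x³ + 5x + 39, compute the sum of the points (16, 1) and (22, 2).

(16, 1) + (22, 2). λ = (2 - 1)/(22 - 16) ≡ 1/6 mod 43. 6⁻¹ ≡ 36 (mod 43), so λ ≡ 36.
  x = λ² - 16 - 22 = 1296 - 38 ≡ 11; y = λ·(16 - 11) - 1 ≡ 7. → (11, 7)

(11, 7)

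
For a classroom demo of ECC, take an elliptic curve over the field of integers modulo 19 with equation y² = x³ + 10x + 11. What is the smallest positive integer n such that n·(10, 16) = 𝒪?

11

2P: tangent at (10, 16): λ = (3·10² + 10)/(2·16) ≡ 6/13. 13⁻¹ ≡ 3 (mod 19), so λ ≡ 6·3 ≡ 18.
  x = λ² - 10 - 10 = 324 - 20 ≡ 0; y = λ·(10 - 0) - 16 ≡ 12. → (0, 12)
3P: (0, 12) + (10, 16). λ = (16 - 12)/(10 - 0) ≡ 4/10 mod 19. 10⁻¹ ≡ 2 (mod 19), so λ ≡ 8.
  x = λ² - 0 - 10 = 64 - 10 ≡ 16; y = λ·(0 - 16) - 12 ≡ 12. → (16, 12)
4P: (16, 12) + (10, 16). λ = (16 - 12)/(10 - 16) ≡ 4/13 mod 19. 13⁻¹ ≡ 3 (mod 19), so λ ≡ 12.
  x = λ² - 16 - 10 = 144 - 26 ≡ 4; y = λ·(16 - 4) - 12 ≡ 18. → (4, 18)
5P: (4, 18) + (10, 16). λ = (16 - 18)/(10 - 4) ≡ 17/6 mod 19. 6⁻¹ ≡ 16 (mod 19) since 6·16 = 96 ≡ 1, so λ ≡ 6.
  x = λ² - 4 - 10 = 36 - 14 ≡ 3; y = λ·(4 - 3) - 18 ≡ 7. → (3, 7)
6P: (3, 7) + (10, 16). λ = (16 - 7)/(10 - 3) ≡ 9/7 mod 19. 7⁻¹ ≡ 11 (mod 19) since 7·11 = 77 ≡ 1, so λ ≡ 4.
  x = λ² - 3 - 10 = 16 - 13 ≡ 3; y = λ·(3 - 3) - 7 ≡ 12. → (3, 12)
7P: (3, 12) + (10, 16). λ = (16 - 12)/(10 - 3) ≡ 4/7 mod 19. 7⁻¹ ≡ 11 (mod 19), so λ ≡ 6.
  x = λ² - 3 - 10 = 36 - 13 ≡ 4; y = λ·(3 - 4) - 12 ≡ 1. → (4, 1)
8P: (4, 1) + (10, 16). λ = (16 - 1)/(10 - 4) ≡ 15/6 mod 19. 6⁻¹ ≡ 16 (mod 19), so λ ≡ 12.
  x = λ² - 4 - 10 = 144 - 14 ≡ 16; y = λ·(4 - 16) - 1 ≡ 7. → (16, 7)
9P: (16, 7) + (10, 16). λ = (16 - 7)/(10 - 16) ≡ 9/13 mod 19. 13⁻¹ ≡ 3 (mod 19), so λ ≡ 8.
  x = λ² - 16 - 10 = 64 - 26 ≡ 0; y = λ·(16 - 0) - 7 ≡ 7. → (0, 7)
10P: (0, 7) + (10, 16). λ = (16 - 7)/(10 - 0) ≡ 9/10 mod 19. 10⁻¹ ≡ 2 (mod 19) since 10·2 = 20 ≡ 1, so λ ≡ 18.
  x = λ² - 0 - 10 = 324 - 10 ≡ 10; y = λ·(0 - 10) - 7 ≡ 3. → (10, 3)
11P: (10, 3) + (10, 16): same x and y₁ ≡ -y₂, so the sum is 𝒪.
11P = 𝒪, so the order is 11.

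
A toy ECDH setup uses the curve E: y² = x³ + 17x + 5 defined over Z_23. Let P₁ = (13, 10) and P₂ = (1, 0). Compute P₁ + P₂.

(18, 5)

(13, 10) + (1, 0). λ = (0 - 10)/(1 - 13) ≡ 13/11 mod 23. 11⁻¹ ≡ 21 (mod 23), so λ ≡ 20.
  x = λ² - 13 - 1 = 400 - 14 ≡ 18; y = λ·(13 - 18) - 10 ≡ 5. → (18, 5)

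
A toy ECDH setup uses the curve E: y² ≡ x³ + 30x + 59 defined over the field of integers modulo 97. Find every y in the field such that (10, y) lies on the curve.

x³ + 30x + 59 = 1359 ≡ 1 (mod 97).
Square roots of 1 mod 97: 1 and 96 (since 1² = 1 ≡ 1).

1, 96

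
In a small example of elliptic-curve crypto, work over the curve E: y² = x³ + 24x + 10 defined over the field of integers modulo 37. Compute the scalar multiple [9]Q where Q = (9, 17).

Repeated addition: build up to 9Q.
2Q: tangent at (9, 17): λ = (3·9² + 24)/(2·17) ≡ 8/34. 34⁻¹ ≡ 12 (mod 37) since 34·12 = 408 ≡ 1, so λ ≡ 8·12 ≡ 22.
  x = λ² - 9 - 9 = 484 - 18 ≡ 22; y = λ·(9 - 22) - 17 ≡ 30. → (22, 30)
3Q: (22, 30) + (9, 17). λ = (17 - 30)/(9 - 22) ≡ 24/24 mod 37. 24⁻¹ ≡ 17 (mod 37) since 24·17 = 408 ≡ 1, so λ ≡ 1.
  x = λ² - 22 - 9 = 1 - 31 ≡ 7; y = λ·(22 - 7) - 30 ≡ 22. → (7, 22)
4Q: (7, 22) + (9, 17). λ = (17 - 22)/(9 - 7) ≡ 32/2 mod 37. 2⁻¹ ≡ 19 (mod 37) since 2·19 = 38 ≡ 1, so λ ≡ 16.
  x = λ² - 7 - 9 = 256 - 16 ≡ 18; y = λ·(7 - 18) - 22 ≡ 24. → (18, 24)
5Q: (18, 24) + (9, 17). λ = (17 - 24)/(9 - 18) ≡ 30/28 mod 37. 28⁻¹ ≡ 4 (mod 37), so λ ≡ 9.
  x = λ² - 18 - 9 = 81 - 27 ≡ 17; y = λ·(18 - 17) - 24 ≡ 22. → (17, 22)
6Q: (17, 22) + (9, 17). λ = (17 - 22)/(9 - 17) ≡ 32/29 mod 37. 29⁻¹ ≡ 23 (mod 37), so λ ≡ 33.
  x = λ² - 17 - 9 = 1089 - 26 ≡ 27; y = λ·(17 - 27) - 22 ≡ 18. → (27, 18)
7Q: (27, 18) + (9, 17). λ = (17 - 18)/(9 - 27) ≡ 36/19 mod 37. 19⁻¹ ≡ 2 (mod 37) since 19·2 = 38 ≡ 1, so λ ≡ 35.
  x = λ² - 27 - 9 = 1225 - 36 ≡ 5; y = λ·(27 - 5) - 18 ≡ 12. → (5, 12)
8Q: (5, 12) + (9, 17). λ = (17 - 12)/(9 - 5) ≡ 5/4 mod 37. 4⁻¹ ≡ 28 (mod 37), so λ ≡ 29.
  x = λ² - 5 - 9 = 841 - 14 ≡ 13; y = λ·(5 - 13) - 12 ≡ 15. → (13, 15)
9Q: (13, 15) + (9, 17). λ = (17 - 15)/(9 - 13) ≡ 2/33 mod 37. 33⁻¹ ≡ 9 (mod 37) since 33·9 = 297 ≡ 1, so λ ≡ 18.
  x = λ² - 13 - 9 = 324 - 22 ≡ 6; y = λ·(13 - 6) - 15 ≡ 0. → (6, 0)

(6, 0)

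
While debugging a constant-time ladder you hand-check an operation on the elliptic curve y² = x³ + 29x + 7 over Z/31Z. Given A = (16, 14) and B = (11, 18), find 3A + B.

First 3A:
Repeated addition: build up to 3A.
2A: tangent at (16, 14): λ = (3·16² + 29)/(2·14) ≡ 22/28. 28⁻¹ ≡ 10 (mod 31) since 28·10 = 280 ≡ 1, so λ ≡ 22·10 ≡ 3.
  x = λ² - 16 - 16 = 9 - 32 ≡ 8; y = λ·(16 - 8) - 14 ≡ 10. → (8, 10)
3A: (8, 10) + (16, 14). λ = (14 - 10)/(16 - 8) ≡ 4/8 mod 31. 8⁻¹ ≡ 4 (mod 31), so λ ≡ 16.
  x = λ² - 8 - 16 = 256 - 24 ≡ 15; y = λ·(8 - 15) - 10 ≡ 2. → (15, 2)
3A = (15, 2).
Finally 3A + B:
(15, 2) + (11, 18). λ = (18 - 2)/(11 - 15) ≡ 16/27 mod 31. 27⁻¹ ≡ 23 (mod 31) since 27·23 = 621 ≡ 1, so λ ≡ 27.
  x = λ² - 15 - 11 = 729 - 26 ≡ 21; y = λ·(15 - 21) - 2 ≡ 22. → (21, 22)

(21, 22)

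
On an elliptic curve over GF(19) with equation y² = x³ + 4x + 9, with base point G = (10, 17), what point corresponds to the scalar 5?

(2, 5)

Double-and-add on 5 = (101)₂. Start with G = (10, 17) for the leading 1-bit.
double: tangent at (10, 17): λ = (3·10² + 4)/(2·17) ≡ 0/15. 15⁻¹ ≡ 14 (mod 19), so λ ≡ 0·14 ≡ 0.
  x = λ² - 10 - 10 = 0 - 20 ≡ 18; y = λ·(10 - 18) - 17 ≡ 2. → (18, 2)
double: tangent at (18, 2): λ = (3·18² + 4)/(2·2) ≡ 7/4. 4⁻¹ ≡ 5 (mod 19), so λ ≡ 7·5 ≡ 16.
  x = λ² - 18 - 18 = 256 - 36 ≡ 11; y = λ·(18 - 11) - 2 ≡ 15. → (11, 15)
add G: (11, 15) + (10, 17). λ = (17 - 15)/(10 - 11) ≡ 2/18 mod 19. 18⁻¹ ≡ 18 (mod 19) since 18·18 = 324 ≡ 1, so λ ≡ 17.
  x = λ² - 11 - 10 = 289 - 21 ≡ 2; y = λ·(11 - 2) - 15 ≡ 5. → (2, 5)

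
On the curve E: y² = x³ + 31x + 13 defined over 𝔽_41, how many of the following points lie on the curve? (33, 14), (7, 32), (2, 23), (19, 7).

2

(33, 14): 14² ≡ 32, rhs ≡ 32 → on.
(7, 32): 32² ≡ 40, rhs ≡ 40 → on.
(2, 23): 23² ≡ 37, rhs ≡ 1 → off.
(19, 7): 7² ≡ 8, rhs ≡ 40 → off.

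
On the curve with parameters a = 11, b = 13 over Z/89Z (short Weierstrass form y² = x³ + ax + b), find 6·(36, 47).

Write Q = (36, 47).
Repeated addition: build up to 6Q.
2Q: tangent at (36, 47): λ = (3·36² + 11)/(2·47) ≡ 72/5. 5⁻¹ ≡ 18 (mod 89), so λ ≡ 72·18 ≡ 50.
  x = λ² - 36 - 36 = 2500 - 72 ≡ 25; y = λ·(36 - 25) - 47 ≡ 58. → (25, 58)
3Q: (25, 58) + (36, 47). λ = (47 - 58)/(36 - 25) ≡ 78/11 mod 89. 11⁻¹ ≡ 81 (mod 89), so λ ≡ 88.
  x = λ² - 25 - 36 = 7744 - 61 ≡ 29; y = λ·(25 - 29) - 58 ≡ 35. → (29, 35)
4Q: (29, 35) + (36, 47). λ = (47 - 35)/(36 - 29) ≡ 12/7 mod 89. 7⁻¹ ≡ 51 (mod 89), so λ ≡ 78.
  x = λ² - 29 - 36 = 6084 - 65 ≡ 56; y = λ·(29 - 56) - 35 ≡ 84. → (56, 84)
5Q: (56, 84) + (36, 47). λ = (47 - 84)/(36 - 56) ≡ 52/69 mod 89. 69⁻¹ ≡ 40 (mod 89) since 69·40 = 2760 ≡ 1, so λ ≡ 33.
  x = λ² - 56 - 36 = 1089 - 92 ≡ 18; y = λ·(56 - 18) - 84 ≡ 13. → (18, 13)
6Q: (18, 13) + (36, 47). λ = (47 - 13)/(36 - 18) ≡ 34/18 mod 89. 18⁻¹ ≡ 5 (mod 89), so λ ≡ 81.
  x = λ² - 18 - 36 = 6561 - 54 ≡ 10; y = λ·(18 - 10) - 13 ≡ 12. → (10, 12)

(10, 12)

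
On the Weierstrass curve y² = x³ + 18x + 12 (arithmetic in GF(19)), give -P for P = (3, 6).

(3, 13)

-(3, 6) = (3, -6 mod 19) = (3, 13).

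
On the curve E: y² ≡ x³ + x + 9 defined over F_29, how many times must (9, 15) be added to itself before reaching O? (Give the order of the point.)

11

2P: tangent at (9, 15): λ = (3·9² + 1)/(2·15) ≡ 12/1. 1⁻¹ ≡ 1 (mod 29), so λ ≡ 12·1 ≡ 12.
  x = λ² - 9 - 9 = 144 - 18 ≡ 10; y = λ·(9 - 10) - 15 ≡ 2. → (10, 2)
3P: (10, 2) + (9, 15). λ = (15 - 2)/(9 - 10) ≡ 13/28 mod 29. 28⁻¹ ≡ 28 (mod 29), so λ ≡ 16.
  x = λ² - 10 - 9 = 256 - 19 ≡ 5; y = λ·(10 - 5) - 2 ≡ 20. → (5, 20)
4P: (5, 20) + (9, 15). λ = (15 - 20)/(9 - 5) ≡ 24/4 mod 29. 4⁻¹ ≡ 22 (mod 29), so λ ≡ 6.
  x = λ² - 5 - 9 = 36 - 14 ≡ 22; y = λ·(5 - 22) - 20 ≡ 23. → (22, 23)
5P: (22, 23) + (9, 15). λ = (15 - 23)/(9 - 22) ≡ 21/16 mod 29. 16⁻¹ ≡ 20 (mod 29) since 16·20 = 320 ≡ 1, so λ ≡ 14.
  x = λ² - 22 - 9 = 196 - 31 ≡ 20; y = λ·(22 - 20) - 23 ≡ 5. → (20, 5)
6P: (20, 5) + (9, 15). λ = (15 - 5)/(9 - 20) ≡ 10/18 mod 29. 18⁻¹ ≡ 21 (mod 29), so λ ≡ 7.
  x = λ² - 20 - 9 = 49 - 29 ≡ 20; y = λ·(20 - 20) - 5 ≡ 24. → (20, 24)
7P: (20, 24) + (9, 15). λ = (15 - 24)/(9 - 20) ≡ 20/18 mod 29. 18⁻¹ ≡ 21 (mod 29), so λ ≡ 14.
  x = λ² - 20 - 9 = 196 - 29 ≡ 22; y = λ·(20 - 22) - 24 ≡ 6. → (22, 6)
8P: (22, 6) + (9, 15). λ = (15 - 6)/(9 - 22) ≡ 9/16 mod 29. 16⁻¹ ≡ 20 (mod 29) since 16·20 = 320 ≡ 1, so λ ≡ 6.
  x = λ² - 22 - 9 = 36 - 31 ≡ 5; y = λ·(22 - 5) - 6 ≡ 9. → (5, 9)
9P: (5, 9) + (9, 15). λ = (15 - 9)/(9 - 5) ≡ 6/4 mod 29. 4⁻¹ ≡ 22 (mod 29), so λ ≡ 16.
  x = λ² - 5 - 9 = 256 - 14 ≡ 10; y = λ·(5 - 10) - 9 ≡ 27. → (10, 27)
10P: (10, 27) + (9, 15). λ = (15 - 27)/(9 - 10) ≡ 17/28 mod 29. 28⁻¹ ≡ 28 (mod 29), so λ ≡ 12.
  x = λ² - 10 - 9 = 144 - 19 ≡ 9; y = λ·(10 - 9) - 27 ≡ 14. → (9, 14)
11P: (9, 14) + (9, 15): same x and y₁ ≡ -y₂, so the sum is O.
11P = O, so the order is 11.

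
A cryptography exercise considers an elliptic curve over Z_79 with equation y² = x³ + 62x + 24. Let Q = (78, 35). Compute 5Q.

Repeated addition: build up to 5Q.
2Q: tangent at (78, 35): λ = (3·78² + 62)/(2·35) ≡ 65/70. 70⁻¹ ≡ 35 (mod 79) since 70·35 = 2450 ≡ 1, so λ ≡ 65·35 ≡ 63.
  x = λ² - 78 - 78 = 3969 - 156 ≡ 21; y = λ·(78 - 21) - 35 ≡ 1. → (21, 1)
3Q: (21, 1) + (78, 35). λ = (35 - 1)/(78 - 21) ≡ 34/57 mod 79. 57⁻¹ ≡ 61 (mod 79), so λ ≡ 20.
  x = λ² - 21 - 78 = 400 - 99 ≡ 64; y = λ·(21 - 64) - 1 ≡ 8. → (64, 8)
4Q: (64, 8) + (78, 35). λ = (35 - 8)/(78 - 64) ≡ 27/14 mod 79. 14⁻¹ ≡ 17 (mod 79) since 14·17 = 238 ≡ 1, so λ ≡ 64.
  x = λ² - 64 - 78 = 4096 - 142 ≡ 4; y = λ·(64 - 4) - 8 ≡ 40. → (4, 40)
5Q: (4, 40) + (78, 35). λ = (35 - 40)/(78 - 4) ≡ 74/74 mod 79. 74⁻¹ ≡ 63 (mod 79) since 74·63 = 4662 ≡ 1, so λ ≡ 1.
  x = λ² - 4 - 78 = 1 - 82 ≡ 77; y = λ·(4 - 77) - 40 ≡ 45. → (77, 45)

(77, 45)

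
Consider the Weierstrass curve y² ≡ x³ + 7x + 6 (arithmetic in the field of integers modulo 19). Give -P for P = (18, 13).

(18, 6)

-(18, 13) = (18, -13 mod 19) = (18, 6).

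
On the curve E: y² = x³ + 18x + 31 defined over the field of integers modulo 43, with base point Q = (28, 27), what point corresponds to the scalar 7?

Repeated addition: build up to 7Q.
2Q: tangent at (28, 27): λ = (3·28² + 18)/(2·27) ≡ 5/11. 11⁻¹ ≡ 4 (mod 43), so λ ≡ 5·4 ≡ 20.
  x = λ² - 28 - 28 = 400 - 56 ≡ 0; y = λ·(28 - 0) - 27 ≡ 17. → (0, 17)
3Q: (0, 17) + (28, 27). λ = (27 - 17)/(28 - 0) ≡ 10/28 mod 43. 28⁻¹ ≡ 20 (mod 43), so λ ≡ 28.
  x = λ² - 0 - 28 = 784 - 28 ≡ 25; y = λ·(0 - 25) - 17 ≡ 14. → (25, 14)
4Q: (25, 14) + (28, 27). λ = (27 - 14)/(28 - 25) ≡ 13/3 mod 43. 3⁻¹ ≡ 29 (mod 43), so λ ≡ 33.
  x = λ² - 25 - 28 = 1089 - 53 ≡ 4; y = λ·(25 - 4) - 14 ≡ 34. → (4, 34)
5Q: (4, 34) + (28, 27). λ = (27 - 34)/(28 - 4) ≡ 36/24 mod 43. 24⁻¹ ≡ 9 (mod 43), so λ ≡ 23.
  x = λ² - 4 - 28 = 529 - 32 ≡ 24; y = λ·(4 - 24) - 34 ≡ 22. → (24, 22)
6Q: (24, 22) + (28, 27). λ = (27 - 22)/(28 - 24) ≡ 5/4 mod 43. 4⁻¹ ≡ 11 (mod 43), so λ ≡ 12.
  x = λ² - 24 - 28 = 144 - 52 ≡ 6; y = λ·(24 - 6) - 22 ≡ 22. → (6, 22)
7Q: (6, 22) + (28, 27). λ = (27 - 22)/(28 - 6) ≡ 5/22 mod 43. 22⁻¹ ≡ 2 (mod 43), so λ ≡ 10.
  x = λ² - 6 - 28 = 100 - 34 ≡ 23; y = λ·(6 - 23) - 22 ≡ 23. → (23, 23)

(23, 23)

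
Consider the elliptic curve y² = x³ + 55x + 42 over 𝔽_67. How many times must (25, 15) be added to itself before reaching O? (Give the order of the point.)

4

2P: tangent at (25, 15): λ = (3·25² + 55)/(2·15) ≡ 54/30. 30⁻¹ ≡ 38 (mod 67), so λ ≡ 54·38 ≡ 42.
  x = λ² - 25 - 25 = 1764 - 50 ≡ 39; y = λ·(25 - 39) - 15 ≡ 0. → (39, 0)
3P: (39, 0) + (25, 15). λ = (15 - 0)/(25 - 39) ≡ 15/53 mod 67. 53⁻¹ ≡ 43 (mod 67), so λ ≡ 42.
  x = λ² - 39 - 25 = 1764 - 64 ≡ 25; y = λ·(39 - 25) - 0 ≡ 52. → (25, 52)
4P: (25, 52) + (25, 15): same x and y₁ ≡ -y₂, so the sum is O.
4P = O, so the order is 4.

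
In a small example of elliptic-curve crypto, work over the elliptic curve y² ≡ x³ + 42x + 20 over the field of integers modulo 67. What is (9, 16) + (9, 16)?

(36, 22)

tangent at (9, 16): λ = (3·9² + 42)/(2·16) ≡ 17/32. 32⁻¹ ≡ 44 (mod 67), so λ ≡ 17·44 ≡ 11.
  x = λ² - 9 - 9 = 121 - 18 ≡ 36; y = λ·(9 - 36) - 16 ≡ 22. → (36, 22)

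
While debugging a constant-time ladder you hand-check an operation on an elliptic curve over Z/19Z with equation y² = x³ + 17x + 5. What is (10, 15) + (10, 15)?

tangent at (10, 15): λ = (3·10² + 17)/(2·15) ≡ 13/11. 11⁻¹ ≡ 7 (mod 19) since 11·7 = 77 ≡ 1, so λ ≡ 13·7 ≡ 15.
  x = λ² - 10 - 10 = 225 - 20 ≡ 15; y = λ·(10 - 15) - 15 ≡ 5. → (15, 5)

(15, 5)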